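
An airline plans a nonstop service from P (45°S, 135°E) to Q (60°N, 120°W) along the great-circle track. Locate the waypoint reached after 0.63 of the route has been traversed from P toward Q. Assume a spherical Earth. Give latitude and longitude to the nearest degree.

Write both endpoints as unit vectors p₁, p₂ with components (cos φ cos λ, cos φ sin λ, sin φ).
The central angle between the endpoints is δ = arccos(p₁·p₂) ≈ 2.352 rad (134.7°).
Interpolate at f = 0.63 with slerp weights a = sin((1−f)δ)/sin δ ≈ 1.076, b = sin(fδ)/sin δ ≈ 1.402.
p = a·p₁ + b·p₂ ≈ (-0.889, -0.069, 0.453); φ = arcsin(p_z) ≈ 26.96°, λ = atan2(p_y, p_x) ≈ -175.55°.

≈ (27°N, 176°W)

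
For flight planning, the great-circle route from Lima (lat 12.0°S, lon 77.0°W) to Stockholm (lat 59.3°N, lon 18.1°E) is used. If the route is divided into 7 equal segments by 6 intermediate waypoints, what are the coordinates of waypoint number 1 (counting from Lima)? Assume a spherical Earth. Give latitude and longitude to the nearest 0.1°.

≈ lat 0.6°N, lon 69.4°W

The haversine formula gives a central angle δ ≈ 1.796 rad (102.9°) between the endpoints.
Interpolate at f = 1/7 with slerp weights a = sin((1−f)δ)/sin δ ≈ 1.025, b = sin(fδ)/sin δ ≈ 0.260.
p = a·p₁ + b·p₂ ≈ (0.352, -0.936, 0.011); φ = arcsin(p_z) ≈ 0.61°, λ = atan2(p_y, p_x) ≈ -69.39°.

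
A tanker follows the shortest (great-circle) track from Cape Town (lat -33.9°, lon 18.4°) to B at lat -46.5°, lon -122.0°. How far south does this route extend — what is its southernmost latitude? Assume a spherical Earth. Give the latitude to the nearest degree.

The great circle lies in the plane with unit normal n̂ = (p₁ × p₂)/|p₁ × p₂|.
Here n̂_z ≈ -0.364; the vertex latitude is φ_max = arccos|n̂_z| ≈ 68.6°.

≈ -69°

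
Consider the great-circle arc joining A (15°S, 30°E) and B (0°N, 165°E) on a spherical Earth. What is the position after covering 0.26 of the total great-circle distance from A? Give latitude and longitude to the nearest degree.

≈ (21°S, 66°E)

Write both endpoints as unit vectors p₁, p₂ with components (cos φ cos λ, cos φ sin λ, sin φ).
The central angle between the endpoints is δ = arccos(p₁·p₂) ≈ 2.323 rad (133.1°).
Interpolate at f = 0.26 with slerp weights a = sin((1−f)δ)/sin δ ≈ 1.354, b = sin(fδ)/sin δ ≈ 0.777.
p = a·p₁ + b·p₂ ≈ (0.382, 0.855, -0.350); φ = arcsin(p_z) ≈ -20.52°, λ = atan2(p_y, p_x) ≈ 65.94°.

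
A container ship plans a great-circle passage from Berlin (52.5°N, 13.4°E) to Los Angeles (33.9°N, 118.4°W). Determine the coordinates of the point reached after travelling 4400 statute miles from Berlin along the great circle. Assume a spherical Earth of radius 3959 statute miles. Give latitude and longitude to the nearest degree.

From cos δ = sin φ₁ sin φ₂ + cos φ₁ cos φ₂ cos Δλ, the central angle is δ ≈ 1.465 rad (83.9°). The total great-circle distance is δ·R ≈ 1.465 × 3959 ≈ 5800 mi, so the target fraction is f = 4400/5800 ≈ 0.759.
Interpolate at f ≈ 0.759 with slerp weights a = sin((1−f)δ)/sin δ ≈ 0.348, b = sin(fδ)/sin δ ≈ 0.901.
p = a·p₁ + b·p₂ ≈ (-0.150, -0.609, 0.779); φ = arcsin(p_z) ≈ 51.16°, λ = atan2(p_y, p_x) ≈ -103.81°.

≈ 51°N, 104°W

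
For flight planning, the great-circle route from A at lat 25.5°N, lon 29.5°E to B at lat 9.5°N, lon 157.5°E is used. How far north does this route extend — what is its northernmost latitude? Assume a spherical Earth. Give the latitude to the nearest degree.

≈ 37°N

The great circle lies in the plane with unit normal n̂ = (p₁ × p₂)/|p₁ × p₂|.
Here n̂_z ≈ +0.798; the vertex latitude is φ_max = arccos|n̂_z| ≈ 37.0°.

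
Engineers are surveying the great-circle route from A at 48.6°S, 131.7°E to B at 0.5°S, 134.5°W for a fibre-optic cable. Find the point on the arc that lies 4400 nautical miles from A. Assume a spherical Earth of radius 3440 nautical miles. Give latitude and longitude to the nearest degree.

The haversine formula gives a central angle δ ≈ 1.608 rad (92.1°) between the endpoints. The total great-circle distance is δ·R ≈ 1.608 × 3440 ≈ 5532 nmi, so the target fraction is f = 4400/5532 ≈ 0.795.
Interpolate at f ≈ 0.795 with slerp weights a = sin((1−f)δ)/sin δ ≈ 0.323, b = sin(fδ)/sin δ ≈ 0.958.
p = a·p₁ + b·p₂ ≈ (-0.814, -0.524, -0.251); φ = arcsin(p_z) ≈ -14.53°, λ = atan2(p_y, p_x) ≈ -147.23°.

≈ 15°S, 147°W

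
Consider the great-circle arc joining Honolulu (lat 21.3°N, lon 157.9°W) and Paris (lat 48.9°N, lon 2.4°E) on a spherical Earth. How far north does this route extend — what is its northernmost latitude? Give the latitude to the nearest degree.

≈ 77°N

The great circle lies in the plane with unit normal n̂ = (p₁ × p₂)/|p₁ × p₂|.
Here n̂_z ≈ +0.217; the vertex latitude is φ_max = arccos|n̂_z| ≈ 77.5°.
Check via Clairaut: cos φ_max = |cos φ₁| · sin C = cos(21.3°)·sin(13.4°) ≈ 0.217, again giving ≈ 77.5°.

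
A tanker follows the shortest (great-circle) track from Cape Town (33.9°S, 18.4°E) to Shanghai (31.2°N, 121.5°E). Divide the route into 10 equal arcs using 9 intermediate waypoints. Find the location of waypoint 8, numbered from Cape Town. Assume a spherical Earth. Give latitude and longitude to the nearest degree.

The haversine formula gives a central angle δ ≈ 2.037 rad (116.7°) between the endpoints.
Interpolate at f = 8/10 with slerp weights a = sin((1−f)δ)/sin δ ≈ 0.444, b = sin(fδ)/sin δ ≈ 1.118.
p = a·p₁ + b·p₂ ≈ (-0.150, 0.931, 0.332); φ = arcsin(p_z) ≈ 19.36°, λ = atan2(p_y, p_x) ≈ 99.15°.

≈ 19°N, 99°E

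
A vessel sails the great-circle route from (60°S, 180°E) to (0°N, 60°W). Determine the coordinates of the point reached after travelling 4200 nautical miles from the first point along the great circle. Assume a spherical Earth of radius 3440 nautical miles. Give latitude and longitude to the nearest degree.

Convert each endpoint to a unit vector on the sphere (x = cos φ cos λ, y = cos φ sin λ, z = sin φ).
The central angle between the endpoints is δ = arccos(p₁·p₂) ≈ 1.823 rad (104.5°). The total great-circle distance is δ·R ≈ 1.823 × 3440 ≈ 6273 nmi, so the target fraction is f = 4200/6273 ≈ 0.670.
Interpolate at f ≈ 0.670 with slerp weights a = sin((1−f)δ)/sin δ ≈ 0.585, b = sin(fδ)/sin δ ≈ 0.970.
p = a·p₁ + b·p₂ ≈ (0.192, -0.840, -0.507); φ = arcsin(p_z) ≈ -30.46°, λ = atan2(p_y, p_x) ≈ -77.10°.

≈ (30°S, 77°W)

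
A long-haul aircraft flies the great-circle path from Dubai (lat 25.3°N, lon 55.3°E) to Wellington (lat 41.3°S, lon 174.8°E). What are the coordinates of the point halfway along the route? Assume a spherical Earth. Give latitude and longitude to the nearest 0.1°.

≈ lat 15.4°S, lon 106.1°E

Write both endpoints as unit vectors p₁, p₂ with components (cos φ cos λ, cos φ sin λ, sin φ).
The central angle between the endpoints is δ = arccos(p₁·p₂) ≈ 2.235 rad (128.1°).
Interpolate at f = 1/2 with slerp weights a = sin((1−f)δ)/sin δ ≈ 1.142, b = sin(fδ)/sin δ ≈ 1.142.
p = a·p₁ + b·p₂ ≈ (-0.267, 0.926, -0.266); φ = arcsin(p_z) ≈ -15.41°, λ = atan2(p_y, p_x) ≈ 106.05°.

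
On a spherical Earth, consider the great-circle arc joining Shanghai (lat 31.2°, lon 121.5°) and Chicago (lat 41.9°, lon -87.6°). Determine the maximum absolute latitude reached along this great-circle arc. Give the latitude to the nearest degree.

≈ 72°

The great circle lies in the plane with unit normal n̂ = (p₁ × p₂)/|p₁ × p₂|.
Here n̂_z ≈ +0.317; the vertex latitude is φ_max = arccos|n̂_z| ≈ 71.5°.
Check via Clairaut: cos φ_max = |cos φ₁| · sin C = cos(31.2°)·sin(21.7°) ≈ 0.317, again giving ≈ 71.5°.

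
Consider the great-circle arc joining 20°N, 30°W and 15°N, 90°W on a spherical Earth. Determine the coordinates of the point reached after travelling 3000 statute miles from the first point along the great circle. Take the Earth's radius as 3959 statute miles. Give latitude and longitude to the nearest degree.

≈ 18°N, 76°W

Write both endpoints as unit vectors p₁, p₂ with components (cos φ cos λ, cos φ sin λ, sin φ).
The central angle between the endpoints is δ = arccos(p₁·p₂) ≈ 0.998 rad (57.2°). The total great-circle distance is δ·R ≈ 0.998 × 3959 ≈ 3949 mi, so the target fraction is f = 3000/3949 ≈ 0.760.
Interpolate at f ≈ 0.760 with slerp weights a = sin((1−f)δ)/sin δ ≈ 0.283, b = sin(fδ)/sin δ ≈ 0.818.
p = a·p₁ + b·p₂ ≈ (0.230, -0.923, 0.308); φ = arcsin(p_z) ≈ 17.96°, λ = atan2(p_y, p_x) ≈ -76.01°.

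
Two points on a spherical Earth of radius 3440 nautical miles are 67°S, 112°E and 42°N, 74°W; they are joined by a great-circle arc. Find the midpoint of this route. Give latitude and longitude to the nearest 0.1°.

Write both endpoints as unit vectors p₁, p₂ with components (cos φ cos λ, cos φ sin λ, sin φ).
The central angle between the endpoints is δ = arccos(p₁·p₂) ≈ 2.702 rad (154.8°).
Interpolate at f = 1/2 with slerp weights a = sin((1−f)δ)/sin δ ≈ 2.291, b = sin(fδ)/sin δ ≈ 2.291.
p = a·p₁ + b·p₂ ≈ (0.134, -0.807, -0.576); φ = arcsin(p_z) ≈ -35.16°, λ = atan2(p_y, p_x) ≈ -80.57°.

≈ 35.2°S, 80.6°W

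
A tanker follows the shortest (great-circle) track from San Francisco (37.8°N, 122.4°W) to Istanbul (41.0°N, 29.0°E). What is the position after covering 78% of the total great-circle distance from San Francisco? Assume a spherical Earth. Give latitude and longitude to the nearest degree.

≈ (60°N, 13°E)

Write both endpoints as unit vectors p₁, p₂ with components (cos φ cos λ, cos φ sin λ, sin φ).
The central angle between the endpoints is δ = arccos(p₁·p₂) ≈ 1.693 rad (97.0°).
Interpolate at f = 0.78 with slerp weights a = sin((1−f)δ)/sin δ ≈ 0.367, b = sin(fδ)/sin δ ≈ 0.976.
p = a·p₁ + b·p₂ ≈ (0.489, 0.113, 0.865); φ = arcsin(p_z) ≈ 59.88°, λ = atan2(p_y, p_x) ≈ 12.96°.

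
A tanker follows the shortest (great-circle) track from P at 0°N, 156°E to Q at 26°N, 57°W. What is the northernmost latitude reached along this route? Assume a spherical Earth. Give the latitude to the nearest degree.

≈ 42°N

The great circle lies in the plane with unit normal n̂ = (p₁ × p₂)/|p₁ × p₂|.
Here n̂_z ≈ +0.745; the vertex latitude is φ_max = arccos|n̂_z| ≈ 41.8°.
Check via Clairaut: cos φ_max = |cos φ₁| · sin C = cos(0.0°)·sin(48.2°) ≈ 0.745, again giving ≈ 41.8°.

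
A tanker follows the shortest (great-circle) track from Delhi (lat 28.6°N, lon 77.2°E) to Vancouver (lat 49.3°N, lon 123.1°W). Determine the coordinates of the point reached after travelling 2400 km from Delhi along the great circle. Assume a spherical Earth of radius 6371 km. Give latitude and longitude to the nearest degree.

Convert each endpoint to a unit vector on the sphere (x = cos φ cos λ, y = cos φ sin λ, z = sin φ).
The central angle between the endpoints is δ = arccos(p₁·p₂) ≈ 1.746 rad (100.0°). The total great-circle distance is δ·R ≈ 1.746 × 6371 ≈ 11122 km, so the target fraction is f = 2400/11122 ≈ 0.216.
Interpolate at f ≈ 0.216 with slerp weights a = sin((1−f)δ)/sin δ ≈ 0.995, b = sin(fδ)/sin δ ≈ 0.374.
p = a·p₁ + b·p₂ ≈ (0.060, 0.648, 0.759); φ = arcsin(p_z) ≈ 49.42°, λ = atan2(p_y, p_x) ≈ 84.66°.

≈ lat 49°N, lon 85°E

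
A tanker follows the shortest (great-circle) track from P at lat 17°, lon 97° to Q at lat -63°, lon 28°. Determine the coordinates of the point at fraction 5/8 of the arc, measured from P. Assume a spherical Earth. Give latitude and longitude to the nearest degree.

Convert each endpoint to a unit vector on the sphere (x = cos φ cos λ, y = cos φ sin λ, z = sin φ).
The central angle between the endpoints is δ = arccos(p₁·p₂) ≈ 1.676 rad (96.0°).
Interpolate at f = 5/8 with slerp weights a = sin((1−f)δ)/sin δ ≈ 0.591, b = sin(fδ)/sin δ ≈ 0.871.
p = a·p₁ + b·p₂ ≈ (0.280, 0.747, -0.603); φ = arcsin(p_z) ≈ -37.10°, λ = atan2(p_y, p_x) ≈ 69.43°.

≈ lat -37°, lon 69°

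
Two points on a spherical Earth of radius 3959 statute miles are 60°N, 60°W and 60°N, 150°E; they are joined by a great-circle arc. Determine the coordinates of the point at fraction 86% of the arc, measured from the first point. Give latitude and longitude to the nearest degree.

≈ 68°N, 156°E

Convert each endpoint to a unit vector on the sphere (x = cos φ cos λ, y = cos φ sin λ, z = sin φ).
The central angle between the endpoints is δ = arccos(p₁·p₂) ≈ 1.008 rad (57.8°).
Interpolate at f = 0.86 with slerp weights a = sin((1−f)δ)/sin δ ≈ 0.166, b = sin(fδ)/sin δ ≈ 0.901.
p = a·p₁ + b·p₂ ≈ (-0.349, 0.153, 0.925); φ = arcsin(p_z) ≈ 67.61°, λ = atan2(p_y, p_x) ≈ 156.27°.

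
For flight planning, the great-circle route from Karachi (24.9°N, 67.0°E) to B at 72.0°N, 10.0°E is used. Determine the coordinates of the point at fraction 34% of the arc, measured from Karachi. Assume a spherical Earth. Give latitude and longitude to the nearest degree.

Write both endpoints as unit vectors p₁, p₂ with components (cos φ cos λ, cos φ sin λ, sin φ).
The central angle between the endpoints is δ = arccos(p₁·p₂) ≈ 0.985 rad (56.4°).
Interpolate at f = 0.34 with slerp weights a = sin((1−f)δ)/sin δ ≈ 0.726, b = sin(fδ)/sin δ ≈ 0.394.
p = a·p₁ + b·p₂ ≈ (0.377, 0.628, 0.681); φ = arcsin(p_z) ≈ 42.92°, λ = atan2(p_y, p_x) ≈ 58.98°.

≈ 43°N, 59°E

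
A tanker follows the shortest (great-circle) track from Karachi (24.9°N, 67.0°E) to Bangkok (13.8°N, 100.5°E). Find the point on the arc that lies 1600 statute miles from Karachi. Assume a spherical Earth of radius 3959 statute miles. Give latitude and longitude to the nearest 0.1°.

≈ 17.8°N, 90.7°E

The haversine formula gives a central angle δ ≈ 0.583 rad (33.4°) between the endpoints. The total great-circle distance is δ·R ≈ 0.583 × 3959 ≈ 2307 mi, so the target fraction is f = 1600/2307 ≈ 0.694.
Interpolate at f ≈ 0.694 with slerp weights a = sin((1−f)δ)/sin δ ≈ 0.323, b = sin(fδ)/sin δ ≈ 0.715.
p = a·p₁ + b·p₂ ≈ (-0.012, 0.952, 0.306); φ = arcsin(p_z) ≈ 17.84°, λ = atan2(p_y, p_x) ≈ 90.73°.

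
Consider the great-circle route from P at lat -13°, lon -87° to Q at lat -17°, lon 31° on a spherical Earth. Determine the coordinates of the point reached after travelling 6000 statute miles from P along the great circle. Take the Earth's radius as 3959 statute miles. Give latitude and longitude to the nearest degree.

≈ lat -25°, lon 5°

Write both endpoints as unit vectors p₁, p₂ with components (cos φ cos λ, cos φ sin λ, sin φ).
The central angle between the endpoints is δ = arccos(p₁·p₂) ≈ 1.952 rad (111.8°). The total great-circle distance is δ·R ≈ 1.952 × 3959 ≈ 7726 mi, so the target fraction is f = 6000/7726 ≈ 0.777.
Interpolate at f ≈ 0.777 with slerp weights a = sin((1−f)δ)/sin δ ≈ 0.455, b = sin(fδ)/sin δ ≈ 1.076.
p = a·p₁ + b·p₂ ≈ (0.905, 0.087, -0.417); φ = arcsin(p_z) ≈ -24.63°, λ = atan2(p_y, p_x) ≈ 5.49°.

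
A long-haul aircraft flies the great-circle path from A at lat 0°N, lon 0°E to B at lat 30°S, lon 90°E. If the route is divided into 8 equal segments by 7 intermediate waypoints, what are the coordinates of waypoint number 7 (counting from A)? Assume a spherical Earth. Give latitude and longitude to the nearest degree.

The haversine formula gives a central angle δ ≈ 1.571 rad (90.0°) between the endpoints.
Interpolate at f = 7/8 with slerp weights a = sin((1−f)δ)/sin δ ≈ 0.195, b = sin(fδ)/sin δ ≈ 0.981.
p = a·p₁ + b·p₂ ≈ (0.195, 0.849, -0.490); φ = arcsin(p_z) ≈ -29.37°, λ = atan2(p_y, p_x) ≈ 77.06°.

≈ lat 29°S, lon 77°E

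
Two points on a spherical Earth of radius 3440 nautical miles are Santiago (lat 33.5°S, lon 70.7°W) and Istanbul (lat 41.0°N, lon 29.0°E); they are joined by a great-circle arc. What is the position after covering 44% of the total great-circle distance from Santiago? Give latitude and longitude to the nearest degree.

Convert each endpoint to a unit vector on the sphere (x = cos φ cos λ, y = cos φ sin λ, z = sin φ).
The central angle between the endpoints is δ = arccos(p₁·p₂) ≈ 2.058 rad (117.9°).
Interpolate at f = 0.44 with slerp weights a = sin((1−f)δ)/sin δ ≈ 1.034, b = sin(fδ)/sin δ ≈ 0.890.
p = a·p₁ + b·p₂ ≈ (0.873, -0.488, 0.013); φ = arcsin(p_z) ≈ 0.77°, λ = atan2(p_y, p_x) ≈ -29.22°.

≈ lat 1°N, lon 29°W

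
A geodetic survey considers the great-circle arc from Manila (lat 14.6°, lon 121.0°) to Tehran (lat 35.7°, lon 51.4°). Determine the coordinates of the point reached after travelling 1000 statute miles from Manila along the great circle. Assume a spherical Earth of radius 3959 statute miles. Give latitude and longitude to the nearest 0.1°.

The haversine formula gives a central angle δ ≈ 1.136 rad (65.1°) between the endpoints. The total great-circle distance is δ·R ≈ 1.136 × 3959 ≈ 4498 mi, so the target fraction is f = 1000/4498 ≈ 0.222.
Interpolate at f ≈ 0.222 with slerp weights a = sin((1−f)δ)/sin δ ≈ 0.852, b = sin(fδ)/sin δ ≈ 0.276.
p = a·p₁ + b·p₂ ≈ (-0.285, 0.882, 0.376); φ = arcsin(p_z) ≈ 22.06°, λ = atan2(p_y, p_x) ≈ 107.92°.

≈ lat 22.1°, lon 107.9°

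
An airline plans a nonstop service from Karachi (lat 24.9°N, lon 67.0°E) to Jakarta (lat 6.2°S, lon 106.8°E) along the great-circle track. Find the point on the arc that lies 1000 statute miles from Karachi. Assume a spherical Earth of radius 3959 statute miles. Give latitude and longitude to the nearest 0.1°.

≈ lat 16.4°N, lon 79.6°E

The haversine formula gives a central angle δ ≈ 0.867 rad (49.7°) between the endpoints. The total great-circle distance is δ·R ≈ 0.867 × 3959 ≈ 3431 mi, so the target fraction is f = 1000/3431 ≈ 0.291.
Interpolate at f ≈ 0.291 with slerp weights a = sin((1−f)δ)/sin δ ≈ 0.756, b = sin(fδ)/sin δ ≈ 0.328.
p = a·p₁ + b·p₂ ≈ (0.174, 0.943, 0.283); φ = arcsin(p_z) ≈ 16.43°, λ = atan2(p_y, p_x) ≈ 79.56°.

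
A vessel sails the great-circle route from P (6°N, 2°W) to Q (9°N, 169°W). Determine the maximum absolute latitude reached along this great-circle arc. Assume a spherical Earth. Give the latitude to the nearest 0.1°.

The great circle lies in the plane with unit normal n̂ = (p₁ × p₂)/|p₁ × p₂|.
Here n̂_z ≈ -0.652; the vertex latitude is φ_max = arccos|n̂_z| ≈ 49.3°.

≈ 49.3°N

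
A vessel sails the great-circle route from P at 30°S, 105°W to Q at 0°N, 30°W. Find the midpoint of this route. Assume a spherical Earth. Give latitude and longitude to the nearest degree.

≈ 19°S, 64°W

Convert each endpoint to a unit vector on the sphere (x = cos φ cos λ, y = cos φ sin λ, z = sin φ).
The central angle between the endpoints is δ = arccos(p₁·p₂) ≈ 1.345 rad (77.0°).
Interpolate at f = 1/2 with slerp weights a = sin((1−f)δ)/sin δ ≈ 0.639, b = sin(fδ)/sin δ ≈ 0.639.
p = a·p₁ + b·p₂ ≈ (0.410, -0.854, -0.320); φ = arcsin(p_z) ≈ -18.64°, λ = atan2(p_y, p_x) ≈ -64.35°.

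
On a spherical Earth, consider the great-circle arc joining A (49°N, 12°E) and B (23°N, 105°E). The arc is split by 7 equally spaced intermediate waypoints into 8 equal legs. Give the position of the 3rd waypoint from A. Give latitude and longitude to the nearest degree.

Convert each endpoint to a unit vector on the sphere (x = cos φ cos λ, y = cos φ sin λ, z = sin φ).
The central angle between the endpoints is δ = arccos(p₁·p₂) ≈ 1.304 rad (74.7°).
Interpolate at f = 3/8 with slerp weights a = sin((1−f)δ)/sin δ ≈ 0.755, b = sin(fδ)/sin δ ≈ 0.487.
p = a·p₁ + b·p₂ ≈ (0.368, 0.536, 0.760); φ = arcsin(p_z) ≈ 49.44°, λ = atan2(p_y, p_x) ≈ 55.52°.

≈ (49°N, 56°E)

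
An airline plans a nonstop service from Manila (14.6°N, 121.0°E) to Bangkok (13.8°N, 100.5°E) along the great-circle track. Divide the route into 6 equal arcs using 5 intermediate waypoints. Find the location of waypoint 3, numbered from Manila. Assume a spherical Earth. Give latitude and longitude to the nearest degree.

Write both endpoints as unit vectors p₁, p₂ with components (cos φ cos λ, cos φ sin λ, sin φ).
The central angle between the endpoints is δ = arccos(p₁·p₂) ≈ 0.347 rad (19.9°).
Interpolate at f = 3/6 with slerp weights a = sin((1−f)δ)/sin δ ≈ 0.508, b = sin(fδ)/sin δ ≈ 0.508.
p = a·p₁ + b·p₂ ≈ (-0.343, 0.906, 0.249); φ = arcsin(p_z) ≈ 14.42°, λ = atan2(p_y, p_x) ≈ 110.73°.

≈ 14°N, 111°E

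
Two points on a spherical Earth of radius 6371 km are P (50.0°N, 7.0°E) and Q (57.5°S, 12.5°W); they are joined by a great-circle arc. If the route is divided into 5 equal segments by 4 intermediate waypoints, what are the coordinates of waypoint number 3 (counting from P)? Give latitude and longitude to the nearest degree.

Write both endpoints as unit vectors p₁, p₂ with components (cos φ cos λ, cos φ sin λ, sin φ).
The central angle between the endpoints is δ = arccos(p₁·p₂) ≈ 1.897 rad (108.7°).
Interpolate at f = 3/5 with slerp weights a = sin((1−f)δ)/sin δ ≈ 0.726, b = sin(fδ)/sin δ ≈ 0.958.
p = a·p₁ + b·p₂ ≈ (0.966, -0.055, -0.252); φ = arcsin(p_z) ≈ -14.59°, λ = atan2(p_y, p_x) ≈ -3.23°.

≈ (15°S, 3°W)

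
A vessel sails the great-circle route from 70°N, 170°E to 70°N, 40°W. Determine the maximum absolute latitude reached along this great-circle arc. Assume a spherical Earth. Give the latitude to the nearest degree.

≈ 85°N

The great circle lies in the plane with unit normal n̂ = (p₁ × p₂)/|p₁ × p₂|.
Here n̂_z ≈ +0.094; the vertex latitude is φ_max = arccos|n̂_z| ≈ 84.6°.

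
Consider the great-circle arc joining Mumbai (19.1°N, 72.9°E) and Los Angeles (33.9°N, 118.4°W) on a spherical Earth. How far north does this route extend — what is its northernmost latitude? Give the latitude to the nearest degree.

≈ 79°N

The great circle lies in the plane with unit normal n̂ = (p₁ × p₂)/|p₁ × p₂|.
Here n̂_z ≈ +0.190; the vertex latitude is φ_max = arccos|n̂_z| ≈ 79.1°.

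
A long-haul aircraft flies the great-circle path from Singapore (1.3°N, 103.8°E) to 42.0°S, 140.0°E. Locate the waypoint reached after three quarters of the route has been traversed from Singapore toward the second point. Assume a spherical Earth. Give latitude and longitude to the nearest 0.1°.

The haversine formula gives a central angle δ ≈ 0.947 rad (54.2°) between the endpoints.
Interpolate at f = 3/4 with slerp weights a = sin((1−f)δ)/sin δ ≈ 0.289, b = sin(fδ)/sin δ ≈ 0.803.
p = a·p₁ + b·p₂ ≈ (-0.526, 0.664, -0.531); φ = arcsin(p_z) ≈ -32.07°, λ = atan2(p_y, p_x) ≈ 128.39°.

≈ 32.1°S, 128.4°E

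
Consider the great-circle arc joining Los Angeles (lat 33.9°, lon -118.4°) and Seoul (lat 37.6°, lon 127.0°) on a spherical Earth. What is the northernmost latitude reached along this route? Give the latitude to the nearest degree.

≈ 53°

The great circle lies in the plane with unit normal n̂ = (p₁ × p₂)/|p₁ × p₂|.
Here n̂_z ≈ -0.599; the vertex latitude is φ_max = arccos|n̂_z| ≈ 53.2°.
Check via Clairaut: cos φ_max = |cos φ₁| · sin C = cos(33.9°)·sin(46.2°) ≈ 0.599, again giving ≈ 53.2°.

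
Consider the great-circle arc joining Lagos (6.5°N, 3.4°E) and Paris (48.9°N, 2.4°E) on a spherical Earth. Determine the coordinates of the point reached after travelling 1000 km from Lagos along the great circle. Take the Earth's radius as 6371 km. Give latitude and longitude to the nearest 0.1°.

Write both endpoints as unit vectors p₁, p₂ with components (cos φ cos λ, cos φ sin λ, sin φ).
The central angle between the endpoints is δ = arccos(p₁·p₂) ≈ 0.740 rad (42.4°). The total great-circle distance is δ·R ≈ 0.740 × 6371 ≈ 4716 km, so the target fraction is f = 1000/4716 ≈ 0.212.
Interpolate at f ≈ 0.212 with slerp weights a = sin((1−f)δ)/sin δ ≈ 0.817, b = sin(fδ)/sin δ ≈ 0.232.
p = a·p₁ + b·p₂ ≈ (0.962, 0.054, 0.267); φ = arcsin(p_z) ≈ 15.49°, λ = atan2(p_y, p_x) ≈ 3.24°.

≈ (15.5°N, 3.2°E)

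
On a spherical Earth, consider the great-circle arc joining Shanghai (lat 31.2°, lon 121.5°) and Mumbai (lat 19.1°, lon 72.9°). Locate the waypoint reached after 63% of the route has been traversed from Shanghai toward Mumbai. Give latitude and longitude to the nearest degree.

≈ lat 25°, lon 90°

The haversine formula gives a central angle δ ≈ 0.790 rad (45.2°) between the endpoints.
Interpolate at f = 0.63 with slerp weights a = sin((1−f)δ)/sin δ ≈ 0.406, b = sin(fδ)/sin δ ≈ 0.672.
p = a·p₁ + b·p₂ ≈ (0.005, 0.903, 0.430); φ = arcsin(p_z) ≈ 25.47°, λ = atan2(p_y, p_x) ≈ 89.65°.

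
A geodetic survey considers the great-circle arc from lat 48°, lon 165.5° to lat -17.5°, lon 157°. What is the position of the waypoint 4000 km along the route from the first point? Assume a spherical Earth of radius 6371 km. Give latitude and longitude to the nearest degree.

≈ lat 12°, lon 160°

The haversine formula gives a central angle δ ≈ 1.151 rad (65.9°) between the endpoints. The total great-circle distance is δ·R ≈ 1.151 × 6371 ≈ 7332 km, so the target fraction is f = 4000/7332 ≈ 0.546.
Interpolate at f ≈ 0.546 with slerp weights a = sin((1−f)δ)/sin δ ≈ 0.547, b = sin(fδ)/sin δ ≈ 0.643.
p = a·p₁ + b·p₂ ≈ (-0.919, 0.331, 0.213); φ = arcsin(p_z) ≈ 12.30°, λ = atan2(p_y, p_x) ≈ 160.17°.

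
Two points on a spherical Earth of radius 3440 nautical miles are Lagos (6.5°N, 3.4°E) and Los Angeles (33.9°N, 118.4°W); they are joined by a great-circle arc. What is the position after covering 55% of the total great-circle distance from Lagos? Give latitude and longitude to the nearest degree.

Convert each endpoint to a unit vector on the sphere (x = cos φ cos λ, y = cos φ sin λ, z = sin φ).
The central angle between the endpoints is δ = arccos(p₁·p₂) ≈ 1.951 rad (111.8°).
Interpolate at f = 0.55 with slerp weights a = sin((1−f)δ)/sin δ ≈ 0.829, b = sin(fδ)/sin δ ≈ 0.946.
p = a·p₁ + b·p₂ ≈ (0.448, -0.642, 0.622); φ = arcsin(p_z) ≈ 38.44°, λ = atan2(p_y, p_x) ≈ -55.08°.

≈ (38°N, 55°W)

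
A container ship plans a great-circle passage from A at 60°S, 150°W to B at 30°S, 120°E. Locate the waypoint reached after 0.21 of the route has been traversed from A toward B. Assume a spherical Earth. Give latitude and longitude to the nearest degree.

From cos δ = sin φ₁ sin φ₂ + cos φ₁ cos φ₂ cos Δλ, the central angle is δ ≈ 1.123 rad (64.3°).
Interpolate at f = 0.21 with slerp weights a = sin((1−f)δ)/sin δ ≈ 0.860, b = sin(fδ)/sin δ ≈ 0.259.
p = a·p₁ + b·p₂ ≈ (-0.485, -0.021, -0.874); φ = arcsin(p_z) ≈ -60.98°, λ = atan2(p_y, p_x) ≈ -177.56°.

≈ 61°S, 178°W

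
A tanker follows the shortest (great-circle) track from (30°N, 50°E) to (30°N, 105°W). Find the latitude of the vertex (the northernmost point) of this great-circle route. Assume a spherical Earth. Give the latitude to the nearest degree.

The great circle lies in the plane with unit normal n̂ = (p₁ × p₂)/|p₁ × p₂|.
Here n̂_z ≈ -0.351; the vertex latitude is φ_max = arccos|n̂_z| ≈ 69.4°.

≈ 69°N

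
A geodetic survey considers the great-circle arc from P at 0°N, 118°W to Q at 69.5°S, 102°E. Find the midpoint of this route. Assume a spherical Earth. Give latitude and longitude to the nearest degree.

≈ 51°S, 135°W

Write both endpoints as unit vectors p₁, p₂ with components (cos φ cos λ, cos φ sin λ, sin φ).
The central angle between the endpoints is δ = arccos(p₁·p₂) ≈ 1.842 rad (105.6°).
Interpolate at f = 1/2 with slerp weights a = sin((1−f)δ)/sin δ ≈ 0.827, b = sin(fδ)/sin δ ≈ 0.827.
p = a·p₁ + b·p₂ ≈ (-0.448, -0.447, -0.774); φ = arcsin(p_z) ≈ -50.74°, λ = atan2(p_y, p_x) ≈ -135.10°.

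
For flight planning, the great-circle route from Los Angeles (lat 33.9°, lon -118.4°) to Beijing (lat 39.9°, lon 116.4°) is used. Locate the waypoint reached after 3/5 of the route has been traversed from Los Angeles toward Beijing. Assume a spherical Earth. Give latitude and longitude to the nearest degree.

From cos δ = sin φ₁ sin φ₂ + cos φ₁ cos φ₂ cos Δλ, the central angle is δ ≈ 1.580 rad (90.5°).
Interpolate at f = 3/5 with slerp weights a = sin((1−f)δ)/sin δ ≈ 0.591, b = sin(fδ)/sin δ ≈ 0.812.
p = a·p₁ + b·p₂ ≈ (-0.510, 0.127, 0.851); φ = arcsin(p_z) ≈ 58.27°, λ = atan2(p_y, p_x) ≈ 166.04°.

≈ lat 58°, lon 166°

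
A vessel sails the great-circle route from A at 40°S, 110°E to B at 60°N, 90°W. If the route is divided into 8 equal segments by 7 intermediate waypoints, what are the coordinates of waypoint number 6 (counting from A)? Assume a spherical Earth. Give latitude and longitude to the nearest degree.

The haversine formula gives a central angle δ ≈ 2.730 rad (156.4°) between the endpoints.
Interpolate at f = 6/8 with slerp weights a = sin((1−f)δ)/sin δ ≈ 1.578, b = sin(fδ)/sin δ ≈ 2.222.
p = a·p₁ + b·p₂ ≈ (-0.413, 0.025, 0.910); φ = arcsin(p_z) ≈ 65.54°, λ = atan2(p_y, p_x) ≈ 176.59°.

≈ 66°N, 177°E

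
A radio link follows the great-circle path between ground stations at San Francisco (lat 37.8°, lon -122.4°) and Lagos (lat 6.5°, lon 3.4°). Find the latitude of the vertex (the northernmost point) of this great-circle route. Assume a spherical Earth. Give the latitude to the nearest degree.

≈ 46°

The great circle lies in the plane with unit normal n̂ = (p₁ × p₂)/|p₁ × p₂|.
Here n̂_z ≈ +0.691; the vertex latitude is φ_max = arccos|n̂_z| ≈ 46.3°.
Check via Clairaut: cos φ_max = |cos φ₁| · sin C = cos(37.8°)·sin(61.1°) ≈ 0.691, again giving ≈ 46.3°.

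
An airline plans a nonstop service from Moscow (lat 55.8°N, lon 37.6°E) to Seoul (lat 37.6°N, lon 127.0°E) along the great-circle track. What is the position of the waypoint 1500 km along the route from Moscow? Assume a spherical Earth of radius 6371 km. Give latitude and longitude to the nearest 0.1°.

Write both endpoints as unit vectors p₁, p₂ with components (cos φ cos λ, cos φ sin λ, sin φ).
The central angle between the endpoints is δ = arccos(p₁·p₂) ≈ 1.036 rad (59.4°). The total great-circle distance is δ·R ≈ 1.036 × 6371 ≈ 6603 km, so the target fraction is f = 1500/6603 ≈ 0.227.
Interpolate at f ≈ 0.227 with slerp weights a = sin((1−f)δ)/sin δ ≈ 0.834, b = sin(fδ)/sin δ ≈ 0.271.
p = a·p₁ + b·p₂ ≈ (0.242, 0.458, 0.855); φ = arcsin(p_z) ≈ 58.81°, λ = atan2(p_y, p_x) ≈ 62.10°.

≈ lat 58.8°N, lon 62.1°E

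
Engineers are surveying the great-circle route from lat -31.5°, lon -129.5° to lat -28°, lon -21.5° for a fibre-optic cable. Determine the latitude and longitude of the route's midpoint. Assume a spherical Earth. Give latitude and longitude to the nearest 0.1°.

≈ lat -44.2°, lon -74.1°

From cos δ = sin φ₁ sin φ₂ + cos φ₁ cos φ₂ cos Δλ, the central angle is δ ≈ 1.558 rad (89.3°).
Interpolate at f = 1/2 with slerp weights a = sin((1−f)δ)/sin δ ≈ 0.703, b = sin(fδ)/sin δ ≈ 0.703.
p = a·p₁ + b·p₂ ≈ (0.196, -0.690, -0.697); φ = arcsin(p_z) ≈ -44.19°, λ = atan2(p_y, p_x) ≈ -74.12°.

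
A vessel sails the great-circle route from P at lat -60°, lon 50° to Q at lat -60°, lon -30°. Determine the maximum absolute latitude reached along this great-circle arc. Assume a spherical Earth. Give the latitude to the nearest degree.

≈ -66°

The great circle lies in the plane with unit normal n̂ = (p₁ × p₂)/|p₁ × p₂|.
Here n̂_z ≈ -0.404; the vertex latitude is φ_max = arccos|n̂_z| ≈ 66.1°.
Check via Clairaut: cos φ_max = |cos φ₁| · sin C = cos(60.0°)·sin(126.0°) ≈ 0.404, again giving ≈ 66.1°.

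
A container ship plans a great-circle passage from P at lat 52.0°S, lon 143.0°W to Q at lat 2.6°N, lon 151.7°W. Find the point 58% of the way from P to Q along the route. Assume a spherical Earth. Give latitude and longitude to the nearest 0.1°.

From cos δ = sin φ₁ sin φ₂ + cos φ₁ cos φ₂ cos Δλ, the central angle is δ ≈ 0.962 rad (55.1°).
Interpolate at f = 0.58 with slerp weights a = sin((1−f)δ)/sin δ ≈ 0.479, b = sin(fδ)/sin δ ≈ 0.645.
p = a·p₁ + b·p₂ ≈ (-0.803, -0.483, -0.348); φ = arcsin(p_z) ≈ -20.38°, λ = atan2(p_y, p_x) ≈ -148.97°.

≈ lat 20.4°S, lon 149.0°W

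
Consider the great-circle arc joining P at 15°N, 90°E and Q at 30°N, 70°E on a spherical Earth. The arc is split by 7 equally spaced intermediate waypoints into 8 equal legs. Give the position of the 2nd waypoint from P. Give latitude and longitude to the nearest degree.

≈ 19°N, 85°E

From cos δ = sin φ₁ sin φ₂ + cos φ₁ cos φ₂ cos Δλ, the central angle is δ ≈ 0.414 rad (23.7°).
Interpolate at f = 2/8 with slerp weights a = sin((1−f)δ)/sin δ ≈ 0.760, b = sin(fδ)/sin δ ≈ 0.257.
p = a·p₁ + b·p₂ ≈ (0.076, 0.943, 0.325); φ = arcsin(p_z) ≈ 18.97°, λ = atan2(p_y, p_x) ≈ 85.39°.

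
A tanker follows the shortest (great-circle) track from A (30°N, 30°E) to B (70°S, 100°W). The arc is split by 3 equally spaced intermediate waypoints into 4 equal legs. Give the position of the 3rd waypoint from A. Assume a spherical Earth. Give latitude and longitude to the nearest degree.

≈ (61°S, 16°W)

Write both endpoints as unit vectors p₁, p₂ with components (cos φ cos λ, cos φ sin λ, sin φ).
The central angle between the endpoints is δ = arccos(p₁·p₂) ≈ 2.292 rad (131.3°).
Interpolate at f = 3/4 with slerp weights a = sin((1−f)δ)/sin δ ≈ 0.722, b = sin(fδ)/sin δ ≈ 1.317.
p = a·p₁ + b·p₂ ≈ (0.463, -0.131, -0.877); φ = arcsin(p_z) ≈ -61.23°, λ = atan2(p_y, p_x) ≈ -15.79°.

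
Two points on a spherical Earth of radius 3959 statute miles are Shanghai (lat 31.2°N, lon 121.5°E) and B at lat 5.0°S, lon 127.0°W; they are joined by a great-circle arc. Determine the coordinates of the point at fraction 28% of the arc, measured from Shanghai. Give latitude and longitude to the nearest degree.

≈ lat 30°N, lon 158°E

Convert each endpoint to a unit vector on the sphere (x = cos φ cos λ, y = cos φ sin λ, z = sin φ).
The central angle between the endpoints is δ = arccos(p₁·p₂) ≈ 1.936 rad (110.9°).
Interpolate at f = 0.28 with slerp weights a = sin((1−f)δ)/sin δ ≈ 1.054, b = sin(fδ)/sin δ ≈ 0.553.
p = a·p₁ + b·p₂ ≈ (-0.802, 0.329, 0.498); φ = arcsin(p_z) ≈ 29.86°, λ = atan2(p_y, p_x) ≈ 157.69°.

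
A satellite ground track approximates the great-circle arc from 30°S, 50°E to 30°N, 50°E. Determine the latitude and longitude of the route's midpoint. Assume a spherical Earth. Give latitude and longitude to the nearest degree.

The haversine formula gives a central angle δ ≈ 1.047 rad (60.0°) between the endpoints.
Interpolate at f = 1/2 with slerp weights a = sin((1−f)δ)/sin δ ≈ 0.577, b = sin(fδ)/sin δ ≈ 0.577.
p = a·p₁ + b·p₂ ≈ (0.643, 0.766, 0.000); φ = arcsin(p_z) ≈ 0.00°, λ = atan2(p_y, p_x) ≈ 50.00°.

≈ 0°N, 50°E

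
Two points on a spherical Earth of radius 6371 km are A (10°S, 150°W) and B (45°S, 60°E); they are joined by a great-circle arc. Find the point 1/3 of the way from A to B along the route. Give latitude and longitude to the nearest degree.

Convert each endpoint to a unit vector on the sphere (x = cos φ cos λ, y = cos φ sin λ, z = sin φ).
The central angle between the endpoints is δ = arccos(p₁·p₂) ≈ 2.072 rad (118.7°).
Interpolate at f = 1/3 with slerp weights a = sin((1−f)δ)/sin δ ≈ 1.120, b = sin(fδ)/sin δ ≈ 0.726.
p = a·p₁ + b·p₂ ≈ (-0.698, -0.107, -0.708); φ = arcsin(p_z) ≈ -45.07°, λ = atan2(p_y, p_x) ≈ -171.32°.

≈ (45°S, 171°W)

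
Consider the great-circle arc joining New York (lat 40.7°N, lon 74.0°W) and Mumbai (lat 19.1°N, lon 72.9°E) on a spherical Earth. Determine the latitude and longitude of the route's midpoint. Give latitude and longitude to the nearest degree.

Write both endpoints as unit vectors p₁, p₂ with components (cos φ cos λ, cos φ sin λ, sin φ).
The central angle between the endpoints is δ = arccos(p₁·p₂) ≈ 1.968 rad (112.8°).
Interpolate at f = 1/2 with slerp weights a = sin((1−f)δ)/sin δ ≈ 0.903, b = sin(fδ)/sin δ ≈ 0.903.
p = a·p₁ + b·p₂ ≈ (0.440, 0.157, 0.884); φ = arcsin(p_z) ≈ 62.16°, λ = atan2(p_y, p_x) ≈ 19.71°.

≈ lat 62°N, lon 20°E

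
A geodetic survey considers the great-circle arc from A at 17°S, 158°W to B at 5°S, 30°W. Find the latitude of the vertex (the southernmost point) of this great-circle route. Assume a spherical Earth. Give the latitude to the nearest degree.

≈ 25°S

The great circle lies in the plane with unit normal n̂ = (p₁ × p₂)/|p₁ × p₂|.
Here n̂_z ≈ +0.907; the vertex latitude is φ_max = arccos|n̂_z| ≈ 24.9°.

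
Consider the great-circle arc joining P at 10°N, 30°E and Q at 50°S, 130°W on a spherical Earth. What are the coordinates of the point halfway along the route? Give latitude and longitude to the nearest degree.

≈ 53°S, 0°E

From cos δ = sin φ₁ sin φ₂ + cos φ₁ cos φ₂ cos Δλ, the central angle is δ ≈ 2.386 rad (136.7°).
Interpolate at f = 1/2 with slerp weights a = sin((1−f)δ)/sin δ ≈ 1.355, b = sin(fδ)/sin δ ≈ 1.355.
p = a·p₁ + b·p₂ ≈ (0.596, -0.000, -0.803); φ = arcsin(p_z) ≈ -53.42°, λ = atan2(p_y, p_x) ≈ -0.00°.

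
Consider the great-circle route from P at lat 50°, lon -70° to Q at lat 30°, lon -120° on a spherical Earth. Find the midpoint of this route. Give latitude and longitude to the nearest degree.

Convert each endpoint to a unit vector on the sphere (x = cos φ cos λ, y = cos φ sin λ, z = sin φ).
The central angle between the endpoints is δ = arccos(p₁·p₂) ≈ 0.736 rad (42.2°).
Interpolate at f = 1/2 with slerp weights a = sin((1−f)δ)/sin δ ≈ 0.536, b = sin(fδ)/sin δ ≈ 0.536.
p = a·p₁ + b·p₂ ≈ (-0.114, -0.726, 0.679); φ = arcsin(p_z) ≈ 42.73°, λ = atan2(p_y, p_x) ≈ -98.95°.

≈ lat 43°, lon -99°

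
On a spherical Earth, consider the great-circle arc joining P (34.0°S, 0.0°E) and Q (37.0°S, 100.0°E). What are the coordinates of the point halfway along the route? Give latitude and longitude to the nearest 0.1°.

≈ (48.0°S, 48.7°E)

Write both endpoints as unit vectors p₁, p₂ with components (cos φ cos λ, cos φ sin λ, sin φ).
The central angle between the endpoints is δ = arccos(p₁·p₂) ≈ 1.347 rad (77.2°).
Interpolate at f = 1/2 with slerp weights a = sin((1−f)δ)/sin δ ≈ 0.640, b = sin(fδ)/sin δ ≈ 0.640.
p = a·p₁ + b·p₂ ≈ (0.442, 0.503, -0.743); φ = arcsin(p_z) ≈ -47.97°, λ = atan2(p_y, p_x) ≈ 48.72°.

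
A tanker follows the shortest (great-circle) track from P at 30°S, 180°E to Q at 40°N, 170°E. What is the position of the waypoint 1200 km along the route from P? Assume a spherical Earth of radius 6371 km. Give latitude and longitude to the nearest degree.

Convert each endpoint to a unit vector on the sphere (x = cos φ cos λ, y = cos φ sin λ, z = sin φ).
The central angle between the endpoints is δ = arccos(p₁·p₂) ≈ 1.232 rad (70.6°). The total great-circle distance is δ·R ≈ 1.232 × 6371 ≈ 7852 km, so the target fraction is f = 1200/7852 ≈ 0.153.
Interpolate at f ≈ 0.153 with slerp weights a = sin((1−f)δ)/sin δ ≈ 0.916, b = sin(fδ)/sin δ ≈ 0.198.
p = a·p₁ + b·p₂ ≈ (-0.943, 0.026, -0.331); φ = arcsin(p_z) ≈ -19.31°, λ = atan2(p_y, p_x) ≈ 178.40°.

≈ 19°S, 178°E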